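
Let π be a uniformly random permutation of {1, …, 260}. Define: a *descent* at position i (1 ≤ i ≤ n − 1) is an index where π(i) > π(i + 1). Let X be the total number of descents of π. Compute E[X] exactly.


Write X = Σ X_I over i = 1, …, 259, with X_I the indicator of one descent.
There are 259 indicators.
For each fixed i, the pair (π(i), π(i+1)) is a uniformly random ordered pair of distinct values from {1, …, 260}; by symmetry P[π(i) > π(i+1)] = 1/2.
By linearity: E[X] = 259 · (1/2) = (260 − 1) · (1/2) = 259/2 ≈ 129.50000.

E[X] = 259/2 = 129.50000.


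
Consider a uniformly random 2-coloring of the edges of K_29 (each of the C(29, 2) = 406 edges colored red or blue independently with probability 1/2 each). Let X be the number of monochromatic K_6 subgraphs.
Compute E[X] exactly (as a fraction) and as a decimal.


Let X = Σ_S X_S over the C(29, 6) = 475020 subsets S of size 6, where X_S = 1 if the K_6 on S is monochromatic.
For a fixed S, the K_6 on S has C(6, 2) = 15 edges. P[all 15 edges red] = (1/2)^15, and likewise for blue, so P[monochromatic] = 2·(1/2)^15 = 2^{1 − 15} = 1/16384.
Summing: E[X] = C(29, 6) · 2^{1 − 15} = 475020 · 1/16384 = 118755/4096.
Numerically: E[X] ≈ 28.99292.

E[X] = C(29,6)·2^(1−C(6,2)) = 118755/4096 ≈ 28.99292.


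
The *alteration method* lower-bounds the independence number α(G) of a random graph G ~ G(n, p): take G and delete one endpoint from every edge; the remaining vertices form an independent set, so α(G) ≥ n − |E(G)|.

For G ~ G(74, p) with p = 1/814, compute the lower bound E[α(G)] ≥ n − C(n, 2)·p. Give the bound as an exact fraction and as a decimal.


E[|E(G)|] = C(74, 2)·p = 2701 · (1/814) = 73/22.
E[α(G)] ≥ n − E[|E(G)|] = 74 − 73/22 = 1555/22.
Numerically: ≈ 70.681818.
(This is only a lower bound; the true E[α(G)] may be larger.)

E[α(G)] ≥ 1555/22 ≈ 70.681818.


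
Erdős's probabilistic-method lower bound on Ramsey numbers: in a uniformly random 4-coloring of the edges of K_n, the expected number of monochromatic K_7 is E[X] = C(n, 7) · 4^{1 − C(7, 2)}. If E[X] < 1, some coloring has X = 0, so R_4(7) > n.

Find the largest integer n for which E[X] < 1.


We need C(n, 7) · 4^{1 − 21} < 1, i.e. C(n, 7) < 4^{21 − 1} = 1099511627776.
Check values of n near the boundary:
  n = 177: C(177, 7) = 957664425960; 957664425960 < 1099511627776? YES
  n = 178: C(178, 7) = 996867063280; 996867063280 < 1099511627776? YES
  n = 179: C(179, 7) = 1037437234460; 1037437234460 < 1099511627776? YES
  n = 180: C(180, 7) = 1079414463600; 1079414463600 < 1099511627776? YES
  n = 181: C(181, 7) = 1122839183400; 1122839183400 < 1099511627776? NO
  n = 182: C(182, 7) = 1167752750736; 1167752750736 < 1099511627776? NO
The largest n with C(n, 7) < 1099511627776 is n = 180 (where E[X] = 67463403975/68719476736 ≈ 0.981722). Hence R_4(7) > 180, i.e. R_4(7) ≥ 181.

Largest n = 180; hence R_4(7) > 180.


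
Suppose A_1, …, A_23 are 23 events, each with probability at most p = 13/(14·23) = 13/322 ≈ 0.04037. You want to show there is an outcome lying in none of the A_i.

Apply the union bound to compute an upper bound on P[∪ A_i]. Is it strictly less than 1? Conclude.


Union bound: P[∪_{i=1}^{23} A_i] ≤ Σ_i P[A_i] ≤ 23·p = 23·(13/322) = 13/14.
Numerically: 13/14 ≈ 0.92857.
Is 13/14 < 1? YES.
Since P[∪ A_i] ≤ 13/14 < 1, the complement has P[∩ A_i^c] ≥ 1 − 13/14 = 1/14 > 0, so some outcome avoids every A_i.

23·p = 13/14 ≈ 0.92857; existence CERTIFIED by the union bound.


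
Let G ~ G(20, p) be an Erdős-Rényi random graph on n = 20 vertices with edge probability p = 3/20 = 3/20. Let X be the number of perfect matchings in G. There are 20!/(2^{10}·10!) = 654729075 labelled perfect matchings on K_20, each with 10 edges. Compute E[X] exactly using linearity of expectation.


K_20 has 20!/(2^{10}·10!) = 654729075 labelled perfect matchings.
For each such perfect matching H, let X_H = 1 if all 10 edges of H are present in G. Then P[X_H = 1] = p^{10} = (3/20)^{10} = 59049/10240000000000.
By linearity: E[X] = Σ_H E[X_H] = 654729075 · p^{10} = 654729075 · 59049/10240000000000 = 1546443885987/409600000000.
Numerically: E[X] ≈ 3.7755.

E[X] = 654729075 · (3/20)^{10} = 1546443885987/409600000000 ≈ 3.7755.


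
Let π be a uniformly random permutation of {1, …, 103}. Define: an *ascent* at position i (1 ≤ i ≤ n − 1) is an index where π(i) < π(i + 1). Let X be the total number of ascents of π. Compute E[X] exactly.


Write X = Σ X_I over i = 1, …, 102, with X_I the indicator of one ascent.
There are 102 indicators.
For each fixed i, the pair (π(i), π(i+1)) is a uniformly random ordered pair of distinct values from {1, …, 103}; by symmetry P[π(i) < π(i+1)] = 1/2.
By linearity: E[X] = 102 · (1/2) = (103 − 1) · (1/2) = 51 ≈ 51.000000.

E[X] = 51 = 51.000000.


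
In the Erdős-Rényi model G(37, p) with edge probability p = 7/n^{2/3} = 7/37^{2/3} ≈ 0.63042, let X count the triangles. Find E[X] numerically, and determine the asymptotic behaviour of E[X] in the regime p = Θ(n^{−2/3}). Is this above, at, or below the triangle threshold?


Number of potential triangles: C(37, 3) = 7770.
Each occurs with probability p³ ≈ (0.63042)³ ≈ 2.50547845e-01.
By linearity: E[X] = C(37, 3)·p³ ≈ 7770 · 2.50547845e-01 ≈ 1946.756757.
Since α = 2/3 < 1, p = c/n^{2/3} ≫ 1/n is above the triangle threshold p ~ 1/n. Asymptotically E[X] ~ (c³/6)·n^{3(1−α)} = (7³/6)·n^{1} → ∞; triangles are abundant w.h.p.

E[X] ≈ 1946.756757; in regime p = Θ(1/n^{2/3}) E[X] diverges (above the triangle threshold p ~ 1/n).


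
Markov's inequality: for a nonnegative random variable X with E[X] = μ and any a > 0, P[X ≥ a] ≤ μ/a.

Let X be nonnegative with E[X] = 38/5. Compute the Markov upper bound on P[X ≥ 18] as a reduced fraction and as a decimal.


μ = E[X] = 38/5, a = 18.
Markov: P[X ≥ 18] ≤ μ/a = (38/5)/18 = 19/45.
Numerically: ≈ 0.422.
(Since a = 18 > μ = 7.600, the bound 19/45 is < 1 and informative.)

P[X ≥ 18] ≤ 19/45 ≈ 0.422.


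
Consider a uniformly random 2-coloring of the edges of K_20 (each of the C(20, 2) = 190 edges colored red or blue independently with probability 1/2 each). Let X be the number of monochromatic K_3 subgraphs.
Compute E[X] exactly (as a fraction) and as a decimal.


Let X = Σ_S X_S over the C(20, 3) = 1140 subsets S of size 3, where X_S = 1 if the K_3 on S is monochromatic.
For a fixed S, the K_3 on S has C(3, 2) = 3 edges. P[all 3 edges red] = (1/2)^3, and likewise for blue, so P[monochromatic] = 2·(1/2)^3 = 2^{1 − 3} = 1/4.
By linearity of expectation: E[X] = C(20, 3) · 2^{1 − 3} = 1140 · 1/4 = 285.
Numerically: E[X] ≈ 285.0000.

E[X] = C(20,3)·2^(1−C(3,2)) = 285 ≈ 285.0000.


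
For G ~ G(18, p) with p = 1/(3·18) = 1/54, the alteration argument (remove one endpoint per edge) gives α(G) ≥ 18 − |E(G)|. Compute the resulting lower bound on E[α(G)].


E[|E(G)|] = C(18, 2)·p = 153 · (1/54) = 17/6.
E[α(G)] ≥ n − E[|E(G)|] = 18 − 17/6 = 91/6.
Numerically: ≈ 15.167.
(This is only a lower bound; the true E[α(G)] may be larger.)

E[α(G)] ≥ 91/6 ≈ 15.167.


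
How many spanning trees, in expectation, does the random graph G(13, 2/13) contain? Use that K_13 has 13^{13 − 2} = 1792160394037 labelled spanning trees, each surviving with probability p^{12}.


K_13 has 13^{13 − 2} = 1792160394037 labelled spanning trees.
For each such spanning tree H, let X_H = 1 if all 12 edges of H are present in G. Then P[X_H = 1] = p^{12} = (2/13)^{12} = 4096/23298085122481.
By linearity: E[X] = Σ_H E[X_H] = 1792160394037 · p^{12} = 1792160394037 · 4096/23298085122481 = 4096/13.
Numerically: E[X] ≈ 315.077.

E[X] = 1792160394037 · (2/13)^{12} = 4096/13 ≈ 315.077.


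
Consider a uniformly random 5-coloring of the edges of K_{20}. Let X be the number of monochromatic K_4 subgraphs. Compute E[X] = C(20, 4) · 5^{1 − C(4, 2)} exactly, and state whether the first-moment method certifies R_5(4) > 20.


E[X] = C(20, 4) · 5^{1 − 6} = 4845 · 5^{−5} = 4845/3125.
As a reduced fraction: E[X] = 969/625 ≈ 1.5504000.
Is E[X] < 1? NO.
Since E[X] ≥ 1, the first-moment bound is inconclusive at n = 20; it does NOT by itself certify R_5(4) > 20.

E[X] = 969/625 ≈ 1.5504000; E[X] ≥ 1; first-moment method inconclusive here.


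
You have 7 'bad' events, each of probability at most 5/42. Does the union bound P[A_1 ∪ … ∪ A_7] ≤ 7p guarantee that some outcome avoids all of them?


Union bound: P[∪_{i=1}^{7} A_i] ≤ Σ_i P[A_i] ≤ 7·p = 7·(5/42) = 5/6.
Numerically: 5/6 ≈ 0.8333333.
Is 5/6 < 1? YES.
Since P[∪ A_i] ≤ 5/6 < 1, the complement has P[∩ A_i^c] ≥ 1 − 5/6 = 1/6 > 0, so some outcome avoids every A_i.

7·p = 5/6 ≈ 0.8333333; existence CERTIFIED by the union bound.


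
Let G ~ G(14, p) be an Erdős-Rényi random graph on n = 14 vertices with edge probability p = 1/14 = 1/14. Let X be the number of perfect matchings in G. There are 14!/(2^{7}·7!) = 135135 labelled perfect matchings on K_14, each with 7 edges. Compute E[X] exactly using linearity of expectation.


K_14 has 14!/(2^{7}·7!) = 135135 labelled perfect matchings.
For each such perfect matching H, let X_H = 1 if all 7 edges of H are present in G. Then P[X_H = 1] = p^{7} = (1/14)^{7} = 1/105413504.
By linearity of expectation: E[X] = Σ_H E[X_H] = 135135 · p^{7} = 135135 · 1/105413504 = 19305/15059072.
Numerically: E[X] ≈ 0.001282.

E[X] = 135135 · (1/14)^{7} = 19305/15059072 ≈ 0.001282.


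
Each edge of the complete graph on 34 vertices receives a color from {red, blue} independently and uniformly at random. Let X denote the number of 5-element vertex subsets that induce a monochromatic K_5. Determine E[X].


Let X = Σ_S X_S over the C(34, 5) = 278256 subsets S of size 5, where X_S = 1 if the K_5 on S is monochromatic.
For a fixed S, the K_5 on S has C(5, 2) = 10 edges. P[all 10 edges red] = (1/2)^10, and likewise for blue, so P[monochromatic] = 2·(1/2)^10 = 2^{1 − 10} = 1/512.
Summing: E[X] = C(34, 5) · 2^{1 − 10} = 278256 · 1/512 = 17391/32.
Numerically: E[X] ≈ 543.469.

E[X] = C(34,5)·2^(1−C(5,2)) = 17391/32 ≈ 543.469.


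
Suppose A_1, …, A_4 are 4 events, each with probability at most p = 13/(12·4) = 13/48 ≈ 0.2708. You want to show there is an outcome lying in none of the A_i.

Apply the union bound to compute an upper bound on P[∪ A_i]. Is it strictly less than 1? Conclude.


Union bound: P[∪_{i=1}^{4} A_i] ≤ Σ_i P[A_i] ≤ 4·p = 4·(13/48) = 13/12.
Numerically: 13/12 ≈ 1.0833.
Is 13/12 < 1? NO.
Since the bound 13/12 is ≥ 1, the union bound is uninformative here; it does NOT by itself certify existence.

4·p = 13/12 ≈ 1.0833; existence NOT certified by the union bound.


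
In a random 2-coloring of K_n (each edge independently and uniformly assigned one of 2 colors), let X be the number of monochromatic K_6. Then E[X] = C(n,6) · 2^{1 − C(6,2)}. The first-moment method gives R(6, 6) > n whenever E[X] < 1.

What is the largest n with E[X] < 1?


We need C(n, 6) · 2^{1 − 15} < 1, i.e. C(n, 6) < 2^{15 − 1} = 16384.
Check values of n near the boundary:
  n = 11: C(11, 6) = 462; 462 < 16384? YES
  n = 12: C(12, 6) = 924; 924 < 16384? YES
  n = 13: C(13, 6) = 1716; 1716 < 16384? YES
  n = 14: C(14, 6) = 3003; 3003 < 16384? YES
  n = 15: C(15, 6) = 5005; 5005 < 16384? YES
  n = 16: C(16, 6) = 8008; 8008 < 16384? YES
  n = 17: C(17, 6) = 12376; 12376 < 16384? YES
  n = 18: C(18, 6) = 18564; 18564 < 16384? NO
The largest n with C(n, 6) < 16384 is n = 17 (where E[X] = 1547/2048 ≈ 0.7553711). Hence R(6, 6) > 17, i.e. R(6, 6) ≥ 18.

Largest n = 17; hence R(6, 6) > 17.


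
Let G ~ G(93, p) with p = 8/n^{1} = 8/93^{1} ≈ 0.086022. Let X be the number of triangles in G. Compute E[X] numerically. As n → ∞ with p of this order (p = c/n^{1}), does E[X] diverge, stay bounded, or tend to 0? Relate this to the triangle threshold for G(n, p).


Number of potential triangles: C(93, 3) = 129766.
Each occurs with probability p³ ≈ (0.086022)³ ≈ 6.3653328e-04.
By linearity: E[X] = C(93, 3)·p³ ≈ 129766 · 6.3653328e-04 ≈ 82.60038.
Here α = 1, so p = 8/n is exactly at the triangle threshold p ~ 1/n. Asymptotically E[X] → c³/6 = 8³/6 = 256/3 ≈ 85.33333, a bounded constant. In this regime the triangle count is asymptotically Poisson(c³/6).

E[X] ≈ 82.60038; in regime p = Θ(1/n^{1}) E[X] stays bounded (at the triangle threshold p ~ 1/n).


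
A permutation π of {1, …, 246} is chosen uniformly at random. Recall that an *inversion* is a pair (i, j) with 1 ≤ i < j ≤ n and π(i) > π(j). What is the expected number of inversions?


Write X = Σ X_I over the C(246, 2) = 30135 pairs i < j, with X_I the indicator of one inversion.
There are 30135 indicators.
For each fixed pair i < j, the values π(i) and π(j) are two distinct elements of {1, …, 246} in uniformly random order; by symmetry P[π(i) > π(j)] = 1/2.
By linearity: E[X] = 30135 · (1/2) = C(246, 2) · (1/2) = 30135/2 = 30135/2 ≈ 15067.50000.

E[X] = 30135/2 = 15067.50000.


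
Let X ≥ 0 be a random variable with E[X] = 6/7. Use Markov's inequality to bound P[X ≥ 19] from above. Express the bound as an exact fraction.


μ = E[X] = 6/7, a = 19.
Markov: P[X ≥ 19] ≤ μ/a = (6/7)/19 = 6/133.
Numerically: ≈ 0.045.
(Since a = 19 > μ = 0.857, the bound 6/133 is < 1 and informative.)

P[X ≥ 19] ≤ 6/133 ≈ 0.045.


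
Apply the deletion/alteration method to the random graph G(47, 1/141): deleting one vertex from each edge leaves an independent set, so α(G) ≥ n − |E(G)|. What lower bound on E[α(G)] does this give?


E[|E(G)|] = C(47, 2)·p = 1081 · (1/141) = 23/3.
E[α(G)] ≥ n − E[|E(G)|] = 47 − 23/3 = 118/3.
Numerically: ≈ 39.33333.
(This is only a lower bound; the true E[α(G)] may be larger.)

E[α(G)] ≥ 118/3 ≈ 39.33333.


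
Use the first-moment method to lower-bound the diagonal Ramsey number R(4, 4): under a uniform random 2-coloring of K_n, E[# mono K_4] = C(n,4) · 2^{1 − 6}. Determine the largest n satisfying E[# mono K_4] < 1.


We need C(n, 4) · 2^{1 − 6} < 1, i.e. C(n, 4) < 2^{6 − 1} = 32.
Check values of n near the boundary:
  n = 4: C(4, 4) = 1; 1 < 32? YES
  n = 5: C(5, 4) = 5; 5 < 32? YES
  n = 6: C(6, 4) = 15; 15 < 32? YES
  n = 7: C(7, 4) = 35; 35 < 32? NO
The largest n with C(n, 4) < 32 is n = 6 (where E[X] = 15/32 ≈ 0.4687500). Hence R(4, 4) > 6, i.e. R(4, 4) ≥ 7.

Largest n = 6; hence R(4, 4) > 6.


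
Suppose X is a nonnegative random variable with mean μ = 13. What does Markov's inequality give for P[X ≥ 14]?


μ = E[X] = 13, a = 14.
Markov: P[X ≥ 14] ≤ μ/a = (13)/14 = 13/14.
Numerically: ≈ 0.9286.
(Since a = 14 > μ = 13.0000, the bound 13/14 is < 1 and informative.)

P[X ≥ 14] ≤ 13/14 ≈ 0.9286.


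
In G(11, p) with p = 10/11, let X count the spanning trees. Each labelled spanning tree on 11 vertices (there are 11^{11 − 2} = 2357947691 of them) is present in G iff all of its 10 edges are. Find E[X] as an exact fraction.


K_11 has 11^{11 − 2} = 2357947691 labelled spanning trees.
For each such spanning tree H, let X_H = 1 if all 10 edges of H are present in G. Then P[X_H = 1] = p^{10} = (10/11)^{10} = 10000000000/25937424601.
By linearity: E[X] = Σ_H E[X_H] = 2357947691 · p^{10} = 2357947691 · 10000000000/25937424601 = 10000000000/11.
Numerically: E[X] ≈ 9.0909e+08.

E[X] = 2357947691 · (10/11)^{10} = 10000000000/11 ≈ 9.0909e+08.


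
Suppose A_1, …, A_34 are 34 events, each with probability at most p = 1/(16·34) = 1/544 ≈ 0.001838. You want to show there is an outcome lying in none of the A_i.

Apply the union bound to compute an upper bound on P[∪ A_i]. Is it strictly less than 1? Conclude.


Union bound: P[∪_{i=1}^{34} A_i] ≤ Σ_i P[A_i] ≤ 34·p = 34·(1/544) = 1/16.
Numerically: 1/16 ≈ 0.062500.
Is 1/16 < 1? YES.
Since P[∪ A_i] ≤ 1/16 < 1, the complement has P[∩ A_i^c] ≥ 1 − 1/16 = 15/16 > 0, so some outcome avoids every A_i.

34·p = 1/16 ≈ 0.062500; existence CERTIFIED by the union bound.


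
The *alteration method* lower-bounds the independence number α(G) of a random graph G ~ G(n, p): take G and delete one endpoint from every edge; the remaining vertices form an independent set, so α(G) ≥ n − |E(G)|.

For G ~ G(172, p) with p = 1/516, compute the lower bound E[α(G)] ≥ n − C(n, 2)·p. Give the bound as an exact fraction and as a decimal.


E[|E(G)|] = C(172, 2)·p = 14706 · (1/516) = 57/2.
E[α(G)] ≥ n − E[|E(G)|] = 172 − 57/2 = 287/2.
Numerically: ≈ 143.50000.
(This is only a lower bound; the true E[α(G)] may be larger.)

E[α(G)] ≥ 287/2 ≈ 143.50000.


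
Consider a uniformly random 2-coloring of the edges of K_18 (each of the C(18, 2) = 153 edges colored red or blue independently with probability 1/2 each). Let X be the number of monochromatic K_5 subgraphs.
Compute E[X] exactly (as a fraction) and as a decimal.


Let X = Σ_S X_S over the C(18, 5) = 8568 subsets S of size 5, where X_S = 1 if the K_5 on S is monochromatic.
For a fixed S, the K_5 on S has C(5, 2) = 10 edges. P[all 10 edges red] = (1/2)^10, and likewise for blue, so P[monochromatic] = 2·(1/2)^10 = 2^{1 − 10} = 1/512.
By linearity: E[X] = C(18, 5) · 2^{1 − 10} = 8568 · 1/512 = 1071/64.
Numerically: E[X] ≈ 16.7344.

E[X] = C(18,5)·2^(1−C(5,2)) = 1071/64 ≈ 16.7344.


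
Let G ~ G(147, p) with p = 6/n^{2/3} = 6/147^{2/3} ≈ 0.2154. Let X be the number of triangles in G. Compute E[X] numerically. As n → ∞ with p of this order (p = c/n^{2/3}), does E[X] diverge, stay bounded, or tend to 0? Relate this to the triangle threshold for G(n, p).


Number of potential triangles: C(147, 3) = 518665.
Each occurs with probability p³ ≈ (0.2154)³ ≈ 9.995835e-03.
By linearity: E[X] = C(147, 3)·p³ ≈ 518665 · 9.995835e-03 ≈ 5184.4898.
Since α = 2/3 < 1, p = c/n^{2/3} ≫ 1/n is above the triangle threshold p ~ 1/n. Asymptotically E[X] ~ (c³/6)·n^{3(1−α)} = (6³/6)·n^{1} → ∞; triangles are abundant w.h.p.

E[X] ≈ 5184.4898; in regime p = Θ(1/n^{2/3}) E[X] diverges (above the triangle threshold p ~ 1/n).


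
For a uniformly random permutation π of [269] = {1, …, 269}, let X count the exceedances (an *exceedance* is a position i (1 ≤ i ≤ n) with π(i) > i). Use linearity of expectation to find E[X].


Write X = Σ_{i=1}^{269} X_i, where X_i = 1_{π(i) > i}.
For each fixed i, π(i) is uniform over {1, …, 269} (marginal of a uniform permutation), so P[π(i) > i] = (n − i)/n. Summing: Σ_{i=1}^{269} (n − i)/n = (0 + 1 + … + 268)/269 = 269(269 − 1)/(2·269) = (269 − 1)/2.
Hence E[X] = Σ_{i=1}^{269} (269 − i)/269 = 134 ≈ 134.000.

E[X] = 134 = 134.000.


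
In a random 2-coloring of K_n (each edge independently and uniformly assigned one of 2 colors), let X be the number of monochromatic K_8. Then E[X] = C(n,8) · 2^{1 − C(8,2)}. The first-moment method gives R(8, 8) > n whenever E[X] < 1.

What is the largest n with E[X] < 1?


We need C(n, 8) · 2^{1 − 28} < 1, i.e. C(n, 8) < 2^{28 − 1} = 134217728.
Check values of n near the boundary:
  n = 38: C(38, 8) = 48903492; 48903492 < 134217728? YES
  n = 39: C(39, 8) = 61523748; 61523748 < 134217728? YES
  n = 40: C(40, 8) = 76904685; 76904685 < 134217728? YES
  n = 41: C(41, 8) = 95548245; 95548245 < 134217728? YES
  n = 42: C(42, 8) = 118030185; 118030185 < 134217728? YES
  n = 43: C(43, 8) = 145008513; 145008513 < 134217728? NO
  n = 44: C(44, 8) = 177232627; 177232627 < 134217728? NO
The largest n with C(n, 8) < 134217728 is n = 42 (where E[X] = 118030185/134217728 ≈ 0.879). Hence R(8, 8) > 42, i.e. R(8, 8) ≥ 43.

Largest n = 42; hence R(8, 8) > 42.


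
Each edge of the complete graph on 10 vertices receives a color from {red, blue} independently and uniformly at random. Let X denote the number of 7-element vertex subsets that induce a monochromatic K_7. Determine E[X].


Let X = Σ_S X_S over the C(10, 7) = 120 subsets S of size 7, where X_S = 1 if the K_7 on S is monochromatic.
For a fixed S, the K_7 on S has C(7, 2) = 21 edges. P[all 21 edges red] = (1/2)^21, and likewise for blue, so P[monochromatic] = 2·(1/2)^21 = 2^{1 − 21} = 1/1048576.
By linearity: E[X] = C(10, 7) · 2^{1 − 21} = 120 · 1/1048576 = 15/131072.
Numerically: E[X] ≈ 0.0001.

E[X] = C(10,7)·2^(1−C(7,2)) = 15/131072 ≈ 0.0001.


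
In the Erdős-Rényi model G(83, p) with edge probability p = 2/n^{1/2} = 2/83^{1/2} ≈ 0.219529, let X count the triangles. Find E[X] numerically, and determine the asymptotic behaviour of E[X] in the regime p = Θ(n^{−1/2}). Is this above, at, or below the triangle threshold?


Number of potential triangles: C(83, 3) = 91881.
Each occurs with probability p³ ≈ (0.219529)³ ≈ 1.05796877e-02.
By linearity: E[X] = C(83, 3)·p³ ≈ 91881 · 1.05796877e-02 ≈ 972.072286.
Since α = 1/2 < 1, p = c/n^{1/2} ≫ 1/n is above the triangle threshold p ~ 1/n. Asymptotically E[X] ~ (c³/6)·n^{3(1−α)} = (2³/6)·n^{1.5} → ∞; triangles are abundant w.h.p.

E[X] ≈ 972.072286; in regime p = Θ(1/n^{1/2}) E[X] diverges (above the triangle threshold p ~ 1/n).


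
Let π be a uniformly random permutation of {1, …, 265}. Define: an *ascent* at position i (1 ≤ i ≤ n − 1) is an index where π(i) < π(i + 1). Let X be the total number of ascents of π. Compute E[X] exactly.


Write X = Σ X_I over i = 1, …, 264, with X_I the indicator of one ascent.
There are 264 indicators.
For each fixed i, the pair (π(i), π(i+1)) is a uniformly random ordered pair of distinct values from {1, …, 265}; by symmetry P[π(i) < π(i+1)] = 1/2.
By linearity: E[X] = 264 · (1/2) = (265 − 1) · (1/2) = 132 ≈ 132.00000.

E[X] = 132 = 132.00000.


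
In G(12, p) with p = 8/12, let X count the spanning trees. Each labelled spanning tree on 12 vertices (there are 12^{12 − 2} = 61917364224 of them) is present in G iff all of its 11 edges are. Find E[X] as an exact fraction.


K_12 has 12^{12 − 2} = 61917364224 labelled spanning trees.
For each such spanning tree H, let X_H = 1 if all 11 edges of H are present in G. Then P[X_H = 1] = p^{11} = (2/3)^{11} = 2048/177147.
By linearity of expectation: E[X] = Σ_H E[X_H] = 61917364224 · p^{11} = 61917364224 · 2048/177147 = 2147483648/3.
Numerically: E[X] ≈ 7.158e+08.

E[X] = 61917364224 · (2/3)^{11} = 2147483648/3 ≈ 7.158e+08.


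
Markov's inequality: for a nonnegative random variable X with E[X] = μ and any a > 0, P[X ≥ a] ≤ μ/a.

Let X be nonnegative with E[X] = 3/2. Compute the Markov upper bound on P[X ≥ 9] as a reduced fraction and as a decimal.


μ = E[X] = 3/2, a = 9.
Markov: P[X ≥ 9] ≤ μ/a = (3/2)/9 = 1/6.
Numerically: ≈ 0.166667.
(Since a = 9 > μ = 1.500000, the bound 1/6 is < 1 and informative.)

P[X ≥ 9] ≤ 1/6 ≈ 0.166667.


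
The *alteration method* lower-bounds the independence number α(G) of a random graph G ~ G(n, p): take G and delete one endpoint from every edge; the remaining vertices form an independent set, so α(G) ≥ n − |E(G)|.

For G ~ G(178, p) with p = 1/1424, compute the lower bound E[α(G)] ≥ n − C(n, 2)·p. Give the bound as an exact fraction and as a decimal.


E[|E(G)|] = C(178, 2)·p = 15753 · (1/1424) = 177/16.
E[α(G)] ≥ n − E[|E(G)|] = 178 − 177/16 = 2671/16.
Numerically: ≈ 166.9375.
(This is only a lower bound; the true E[α(G)] may be larger.)

E[α(G)] ≥ 2671/16 ≈ 166.9375.


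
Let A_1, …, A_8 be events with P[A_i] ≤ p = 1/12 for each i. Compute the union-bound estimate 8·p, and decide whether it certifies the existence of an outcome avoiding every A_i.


Union bound: P[∪_{i=1}^{8} A_i] ≤ Σ_i P[A_i] ≤ 8·p = 8·(1/12) = 2/3.
Numerically: 2/3 ≈ 0.666667.
Is 2/3 < 1? YES.
Since P[∪ A_i] ≤ 2/3 < 1, the complement has P[∩ A_i^c] ≥ 1 − 2/3 = 1/3 > 0, so some outcome avoids every A_i.

8·p = 2/3 ≈ 0.666667; existence CERTIFIED by the union bound.


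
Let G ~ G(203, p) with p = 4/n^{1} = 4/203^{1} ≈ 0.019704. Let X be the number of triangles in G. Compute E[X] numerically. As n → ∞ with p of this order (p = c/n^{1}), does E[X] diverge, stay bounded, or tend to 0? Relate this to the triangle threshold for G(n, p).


Number of potential triangles: C(203, 3) = 1373701.
Each occurs with probability p³ ≈ (0.019704)³ ≈ 7.6505359e-06.
By linearity: E[X] = C(203, 3)·p³ ≈ 1373701 · 7.6505359e-06 ≈ 10.50955.
Here α = 1, so p = 4/n is exactly at the triangle threshold p ~ 1/n. Asymptotically E[X] → c³/6 = 4³/6 = 32/3 ≈ 10.66667, a bounded constant. In this regime the triangle count is asymptotically Poisson(c³/6).

E[X] ≈ 10.50955; in regime p = Θ(1/n^{1}) E[X] stays bounded (at the triangle threshold p ~ 1/n).


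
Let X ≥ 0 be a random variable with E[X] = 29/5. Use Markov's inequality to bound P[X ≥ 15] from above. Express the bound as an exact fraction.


μ = E[X] = 29/5, a = 15.
Markov: P[X ≥ 15] ≤ μ/a = (29/5)/15 = 29/75.
Numerically: ≈ 0.386667.
(Since a = 15 > μ = 5.800000, the bound 29/75 is < 1 and informative.)

P[X ≥ 15] ≤ 29/75 ≈ 0.386667.


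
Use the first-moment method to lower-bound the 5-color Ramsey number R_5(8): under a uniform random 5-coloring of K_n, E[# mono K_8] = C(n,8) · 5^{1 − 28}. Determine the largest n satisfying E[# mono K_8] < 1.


We need C(n, 8) · 5^{1 − 28} < 1, i.e. C(n, 8) < 5^{28 − 1} = 7450580596923828125.
Check values of n near the boundary:
  n = 861: C(861, 8) = 7250034996615275865; 7250034996615275865 < 7450580596923828125? YES
  n = 862: C(862, 8) = 7317951015318931845; 7317951015318931845 < 7450580596923828125? YES
  n = 863: C(863, 8) = 7386423071602617757; 7386423071602617757 < 7450580596923828125? YES
  n = 864: C(864, 8) = 7455455062926006708; 7455455062926006708 < 7450580596923828125? NO
  n = 865: C(865, 8) = 7525050909487743060; 7525050909487743060 < 7450580596923828125? NO
The largest n with C(n, 8) < 7450580596923828125 is n = 863 (where E[X] = 7386423071602617757/7450580596923828125 ≈ 0.9913889). Hence R_5(8) > 863, i.e. R_5(8) ≥ 864.

Largest n = 863; hence R_5(8) > 863.


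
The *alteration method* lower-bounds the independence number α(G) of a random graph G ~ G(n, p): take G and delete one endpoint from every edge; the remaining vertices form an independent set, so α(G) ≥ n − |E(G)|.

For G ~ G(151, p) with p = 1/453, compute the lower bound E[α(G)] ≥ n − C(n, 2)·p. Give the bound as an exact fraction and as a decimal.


E[|E(G)|] = C(151, 2)·p = 11325 · (1/453) = 25.
E[α(G)] ≥ n − E[|E(G)|] = 151 − 25 = 126.
Numerically: ≈ 126.000000.
(This is only a lower bound; the true E[α(G)] may be larger.)

E[α(G)] ≥ 126 ≈ 126.000000.


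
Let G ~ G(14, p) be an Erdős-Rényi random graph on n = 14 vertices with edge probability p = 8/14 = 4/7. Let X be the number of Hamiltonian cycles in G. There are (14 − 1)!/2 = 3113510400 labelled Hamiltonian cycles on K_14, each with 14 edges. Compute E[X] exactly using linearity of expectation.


K_14 has (14 − 1)!/2 = 3113510400 labelled Hamiltonian cycles.
For each such Hamiltonian cycle H, let X_H = 1 if all 14 edges of H are present in G. Then P[X_H = 1] = p^{14} = (4/7)^{14} = 268435456/678223072849.
By linearity: E[X] = Σ_H E[X_H] = 3113510400 · p^{14} = 3113510400 · 268435456/678223072849 = 119396654854963200/96889010407.
Numerically: E[X] ≈ 1.232e+06.

E[X] = 3113510400 · (4/7)^{14} = 119396654854963200/96889010407 ≈ 1.232e+06.


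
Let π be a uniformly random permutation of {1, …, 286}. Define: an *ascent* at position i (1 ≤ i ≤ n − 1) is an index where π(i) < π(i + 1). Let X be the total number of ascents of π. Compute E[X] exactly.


Write X = Σ X_I over i = 1, …, 285, with X_I the indicator of one ascent.
There are 285 indicators.
For each fixed i, the pair (π(i), π(i+1)) is a uniformly random ordered pair of distinct values from {1, …, 286}; by symmetry P[π(i) < π(i+1)] = 1/2.
By linearity: E[X] = 285 · (1/2) = (286 − 1) · (1/2) = 285/2 ≈ 142.500000.

E[X] = 285/2 = 142.500000.


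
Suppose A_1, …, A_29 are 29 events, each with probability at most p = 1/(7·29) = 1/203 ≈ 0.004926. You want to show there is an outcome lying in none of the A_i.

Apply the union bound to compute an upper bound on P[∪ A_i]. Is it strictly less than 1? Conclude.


Union bound: P[∪_{i=1}^{29} A_i] ≤ Σ_i P[A_i] ≤ 29·p = 29·(1/203) = 1/7.
Numerically: 1/7 ≈ 0.142857.
Is 1/7 < 1? YES.
Since P[∪ A_i] ≤ 1/7 < 1, the complement has P[∩ A_i^c] ≥ 1 − 1/7 = 6/7 > 0, so some outcome avoids every A_i.

29·p = 1/7 ≈ 0.142857; existence CERTIFIED by the union bound.


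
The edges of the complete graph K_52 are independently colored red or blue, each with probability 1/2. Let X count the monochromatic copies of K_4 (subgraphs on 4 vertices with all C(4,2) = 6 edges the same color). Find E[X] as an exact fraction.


Let X = Σ_S X_S over the C(52, 4) = 270725 subsets S of size 4, where X_S = 1 if the K_4 on S is monochromatic.
For a fixed S, the K_4 on S has C(4, 2) = 6 edges. P[all 6 edges red] = (1/2)^6, and likewise for blue, so P[monochromatic] = 2·(1/2)^6 = 2^{1 − 6} = 1/32.
Summing: E[X] = C(52, 4) · 2^{1 − 6} = 270725 · 1/32 = 270725/32.
Numerically: E[X] ≈ 8460.156250.

E[X] = C(52,4)·2^(1−C(4,2)) = 270725/32 ≈ 8460.156250.


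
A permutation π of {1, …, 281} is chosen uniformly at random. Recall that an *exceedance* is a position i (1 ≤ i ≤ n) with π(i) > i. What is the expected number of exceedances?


Write X = Σ_{i=1}^{281} X_i, where X_i = 1_{π(i) > i}.
For each fixed i, π(i) is uniform over {1, …, 281} (marginal of a uniform permutation), so P[π(i) > i] = (n − i)/n. Summing: Σ_{i=1}^{281} (n − i)/n = (0 + 1 + … + 280)/281 = 281(281 − 1)/(2·281) = (281 − 1)/2.
Hence E[X] = Σ_{i=1}^{281} (281 − i)/281 = 140 ≈ 140.000.

E[X] = 140 = 140.000.


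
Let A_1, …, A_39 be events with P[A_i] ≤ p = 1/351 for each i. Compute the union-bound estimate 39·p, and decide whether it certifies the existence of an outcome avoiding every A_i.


Union bound: P[∪_{i=1}^{39} A_i] ≤ Σ_i P[A_i] ≤ 39·p = 39·(1/351) = 1/9.
Numerically: 1/9 ≈ 0.1111.
Is 1/9 < 1? YES.
Since P[∪ A_i] ≤ 1/9 < 1, the complement has P[∩ A_i^c] ≥ 1 − 1/9 = 8/9 > 0, so some outcome avoids every A_i.

39·p = 1/9 ≈ 0.1111; existence CERTIFIED by the union bound.


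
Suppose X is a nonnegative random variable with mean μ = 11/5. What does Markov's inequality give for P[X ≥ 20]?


μ = E[X] = 11/5, a = 20.
Markov: P[X ≥ 20] ≤ μ/a = (11/5)/20 = 11/100.
Numerically: ≈ 0.110.
(Since a = 20 > μ = 2.200, the bound 11/100 is < 1 and informative.)

P[X ≥ 20] ≤ 11/100 ≈ 0.110.


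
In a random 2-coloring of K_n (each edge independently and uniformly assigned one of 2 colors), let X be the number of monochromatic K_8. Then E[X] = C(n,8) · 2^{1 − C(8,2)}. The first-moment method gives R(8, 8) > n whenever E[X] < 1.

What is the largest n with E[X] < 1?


We need C(n, 8) · 2^{1 − 28} < 1, i.e. C(n, 8) < 2^{28 − 1} = 134217728.
Check values of n near the boundary:
  n = 39: C(39, 8) = 61523748; 61523748 < 134217728? YES
  n = 40: C(40, 8) = 76904685; 76904685 < 134217728? YES
  n = 41: C(41, 8) = 95548245; 95548245 < 134217728? YES
  n = 42: C(42, 8) = 118030185; 118030185 < 134217728? YES
  n = 43: C(43, 8) = 145008513; 145008513 < 134217728? NO
  n = 44: C(44, 8) = 177232627; 177232627 < 134217728? NO
The largest n with C(n, 8) < 134217728 is n = 42 (where E[X] = 118030185/134217728 ≈ 0.8794). Hence R(8, 8) > 42, i.e. R(8, 8) ≥ 43.

Largest n = 42; hence R(8, 8) > 42.


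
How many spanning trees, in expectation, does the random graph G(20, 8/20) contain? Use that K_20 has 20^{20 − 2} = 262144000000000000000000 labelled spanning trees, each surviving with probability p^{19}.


K_20 has 20^{20 − 2} = 262144000000000000000000 labelled spanning trees.
For each such spanning tree H, let X_H = 1 if all 19 edges of H are present in G. Then P[X_H = 1] = p^{19} = (2/5)^{19} = 524288/19073486328125.
By linearity of expectation: E[X] = Σ_H E[X_H] = 262144000000000000000000 · p^{19} = 262144000000000000000000 · 524288/19073486328125 = 36028797018963968/5.
Numerically: E[X] ≈ 7.21e+15.

E[X] = 262144000000000000000000 · (2/5)^{19} = 36028797018963968/5 ≈ 7.21e+15.


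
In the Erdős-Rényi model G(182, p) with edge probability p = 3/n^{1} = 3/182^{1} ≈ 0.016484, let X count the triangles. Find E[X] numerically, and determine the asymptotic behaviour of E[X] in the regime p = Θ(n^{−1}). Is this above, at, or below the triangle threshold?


Number of potential triangles: C(182, 3) = 988260.
Each occurs with probability p³ ≈ (0.016484)³ ≈ 4.4786755e-06.
By linearity: E[X] = C(182, 3)·p³ ≈ 988260 · 4.4786755e-06 ≈ 4.42610.
Here α = 1, so p = 3/n is exactly at the triangle threshold p ~ 1/n. Asymptotically E[X] → c³/6 = 3³/6 = 9/2 ≈ 4.50000, a bounded constant. In this regime the triangle count is asymptotically Poisson(c³/6).

E[X] ≈ 4.42610; in regime p = Θ(1/n^{1}) E[X] stays bounded (at the triangle threshold p ~ 1/n).


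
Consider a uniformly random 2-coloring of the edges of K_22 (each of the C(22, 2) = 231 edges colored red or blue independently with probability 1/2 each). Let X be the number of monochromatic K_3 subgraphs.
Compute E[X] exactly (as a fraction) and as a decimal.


Let X = Σ_S X_S over the C(22, 3) = 1540 subsets S of size 3, where X_S = 1 if the K_3 on S is monochromatic.
For a fixed S, the K_3 on S has C(3, 2) = 3 edges. P[all 3 edges red] = (1/2)^3, and likewise for blue, so P[monochromatic] = 2·(1/2)^3 = 2^{1 − 3} = 1/4.
By linearity of expectation: E[X] = C(22, 3) · 2^{1 − 3} = 1540 · 1/4 = 385.
Numerically: E[X] ≈ 385.0000.

E[X] = C(22,3)·2^(1−C(3,2)) = 385 ≈ 385.0000.


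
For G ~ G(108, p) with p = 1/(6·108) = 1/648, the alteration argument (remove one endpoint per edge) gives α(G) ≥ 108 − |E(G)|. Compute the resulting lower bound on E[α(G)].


E[|E(G)|] = C(108, 2)·p = 5778 · (1/648) = 107/12.
E[α(G)] ≥ n − E[|E(G)|] = 108 − 107/12 = 1189/12.
Numerically: ≈ 99.0833.
(This is only a lower bound; the true E[α(G)] may be larger.)

E[α(G)] ≥ 1189/12 ≈ 99.0833.


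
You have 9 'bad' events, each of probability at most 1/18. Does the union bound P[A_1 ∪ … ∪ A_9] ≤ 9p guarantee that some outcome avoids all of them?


Union bound: P[∪_{i=1}^{9} A_i] ≤ Σ_i P[A_i] ≤ 9·p = 9·(1/18) = 1/2.
Numerically: 1/2 ≈ 0.500.
Is 1/2 < 1? YES.
Since P[∪ A_i] ≤ 1/2 < 1, the complement has P[∩ A_i^c] ≥ 1 − 1/2 = 1/2 > 0, so some outcome avoids every A_i.

9·p = 1/2 ≈ 0.500; existence CERTIFIED by the union bound.


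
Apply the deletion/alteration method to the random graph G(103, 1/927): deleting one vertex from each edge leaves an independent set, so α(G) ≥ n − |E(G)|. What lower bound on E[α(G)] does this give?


E[|E(G)|] = C(103, 2)·p = 5253 · (1/927) = 17/3.
E[α(G)] ≥ n − E[|E(G)|] = 103 − 17/3 = 292/3.
Numerically: ≈ 97.33333.
(This is only a lower bound; the true E[α(G)] may be larger.)

E[α(G)] ≥ 292/3 ≈ 97.33333.


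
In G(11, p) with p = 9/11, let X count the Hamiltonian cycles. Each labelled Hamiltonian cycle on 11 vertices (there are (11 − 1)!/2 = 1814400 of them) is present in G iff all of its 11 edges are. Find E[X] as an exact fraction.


K_11 has (11 − 1)!/2 = 1814400 labelled Hamiltonian cycles.
For each such Hamiltonian cycle H, let X_H = 1 if all 11 edges of H are present in G. Then P[X_H = 1] = p^{11} = (9/11)^{11} = 31381059609/285311670611.
Summing the indicators: E[X] = Σ_H E[X_H] = 1814400 · p^{11} = 1814400 · 31381059609/285311670611 = 56937794554569600/285311670611.
Numerically: E[X] ≈ 1.9956e+05.

E[X] = 1814400 · (9/11)^{11} = 56937794554569600/285311670611 ≈ 1.9956e+05.


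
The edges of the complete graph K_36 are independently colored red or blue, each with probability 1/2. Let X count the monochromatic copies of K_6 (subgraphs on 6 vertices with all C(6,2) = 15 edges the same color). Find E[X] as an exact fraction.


Let X = Σ_S X_S over the C(36, 6) = 1947792 subsets S of size 6, where X_S = 1 if the K_6 on S is monochromatic.
For a fixed S, the K_6 on S has C(6, 2) = 15 edges. P[all 15 edges red] = (1/2)^15, and likewise for blue, so P[monochromatic] = 2·(1/2)^15 = 2^{1 − 15} = 1/16384.
Summing: E[X] = C(36, 6) · 2^{1 − 15} = 1947792 · 1/16384 = 121737/1024.
Numerically: E[X] ≈ 118.88379.

E[X] = C(36,6)·2^(1−C(6,2)) = 121737/1024 ≈ 118.88379.


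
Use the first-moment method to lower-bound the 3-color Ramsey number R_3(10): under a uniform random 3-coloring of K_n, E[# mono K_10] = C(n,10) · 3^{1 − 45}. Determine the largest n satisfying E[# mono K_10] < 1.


We need C(n, 10) · 3^{1 − 45} < 1, i.e. C(n, 10) < 3^{45 − 1} = 984770902183611232881.
Check values of n near the boundary:
  n = 570: C(570, 10) = 921524823451961408691; 921524823451961408691 < 984770902183611232881? YES
  n = 571: C(571, 10) = 937951290893172842001; 937951290893172842001 < 984770902183611232881? YES
  n = 572: C(572, 10) = 954640815642161682606; 954640815642161682606 < 984770902183611232881? YES
  n = 573: C(573, 10) = 971597135635805762226; 971597135635805762226 < 984770902183611232881? YES
  n = 574: C(574, 10) = 988824035203816502691; 988824035203816502691 < 984770902183611232881? NO
  n = 575: C(575, 10) = 1006325345561406175305; 1006325345561406175305 < 984770902183611232881? NO
The largest n with C(n, 10) < 984770902183611232881 is n = 573 (where E[X] = 35985079097622435638/36472996377170786403 ≈ 0.98662). Hence R_3(10) > 573, i.e. R_3(10) ≥ 574.

Largest n = 573; hence R_3(10) > 573.


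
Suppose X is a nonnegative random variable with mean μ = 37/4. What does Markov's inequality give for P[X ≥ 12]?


μ = E[X] = 37/4, a = 12.
Markov: P[X ≥ 12] ≤ μ/a = (37/4)/12 = 37/48.
Numerically: ≈ 0.771.
(Since a = 12 > μ = 9.250, the bound 37/48 is < 1 and informative.)

P[X ≥ 12] ≤ 37/48 ≈ 0.771.


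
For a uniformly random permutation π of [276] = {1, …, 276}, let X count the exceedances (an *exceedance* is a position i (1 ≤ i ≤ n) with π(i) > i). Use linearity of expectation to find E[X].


Write X = Σ_{i=1}^{276} X_i, where X_i = 1_{π(i) > i}.
For each fixed i, π(i) is uniform over {1, …, 276} (marginal of a uniform permutation), so P[π(i) > i] = (n − i)/n. Summing: Σ_{i=1}^{276} (n − i)/n = (0 + 1 + … + 275)/276 = 276(276 − 1)/(2·276) = (276 − 1)/2.
Hence E[X] = Σ_{i=1}^{276} (276 − i)/276 = 275/2 ≈ 137.50000.

E[X] = 275/2 = 137.50000.


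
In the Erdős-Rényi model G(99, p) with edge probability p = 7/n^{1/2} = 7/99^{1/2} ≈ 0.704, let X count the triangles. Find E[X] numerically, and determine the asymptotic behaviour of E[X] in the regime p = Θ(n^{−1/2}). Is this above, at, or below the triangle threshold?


Number of potential triangles: C(99, 3) = 156849.
Each occurs with probability p³ ≈ (0.704)³ ≈ 3.48210e-01.
By linearity: E[X] = C(99, 3)·p³ ≈ 156849 · 3.48210e-01 ≈ 54616.401.
Since α = 1/2 < 1, p = c/n^{1/2} ≫ 1/n is above the triangle threshold p ~ 1/n. Asymptotically E[X] ~ (c³/6)·n^{3(1−α)} = (7³/6)·n^{1.5} → ∞; triangles are abundant w.h.p.

E[X] ≈ 54616.401; in regime p = Θ(1/n^{1/2}) E[X] diverges (above the triangle threshold p ~ 1/n).


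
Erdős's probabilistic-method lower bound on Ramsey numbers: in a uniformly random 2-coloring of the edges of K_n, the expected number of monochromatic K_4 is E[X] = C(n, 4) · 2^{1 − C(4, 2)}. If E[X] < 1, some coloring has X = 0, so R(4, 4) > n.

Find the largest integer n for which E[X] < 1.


We need C(n, 4) · 2^{1 − 6} < 1, i.e. C(n, 4) < 2^{6 − 1} = 32.
Check values of n near the boundary:
  n = 4: C(4, 4) = 1; 1 < 32? YES
  n = 5: C(5, 4) = 5; 5 < 32? YES
  n = 6: C(6, 4) = 15; 15 < 32? YES
  n = 7: C(7, 4) = 35; 35 < 32? NO
  n = 8: C(8, 4) = 70; 70 < 32? NO
  n = 9: C(9, 4) = 126; 126 < 32? NO
The largest n with C(n, 4) < 32 is n = 6 (where E[X] = 15/32 ≈ 0.469). Hence R(4, 4) > 6, i.e. R(4, 4) ≥ 7.

Largest n = 6; hence R(4, 4) > 6.
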